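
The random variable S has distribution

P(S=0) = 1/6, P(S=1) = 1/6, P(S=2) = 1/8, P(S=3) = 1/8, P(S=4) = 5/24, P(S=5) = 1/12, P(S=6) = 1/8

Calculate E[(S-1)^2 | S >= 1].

8.35

P(S >= 1) = 1/6 + 1/8 + 1/8 + 5/24 + 1/12 + 1/8 = 5/6.
E[(S-1)^2 | S >= 1] = [0·1/6 + 1·1/8 + 4·1/8 + 9·5/24 + 16·1/12 + 25·1/8] / (5/6)
 = 167/24 / (5/6)
 = 167/20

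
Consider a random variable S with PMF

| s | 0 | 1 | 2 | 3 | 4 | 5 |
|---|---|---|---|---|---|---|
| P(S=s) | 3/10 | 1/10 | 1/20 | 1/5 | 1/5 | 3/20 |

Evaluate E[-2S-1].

E[-2S-1] = Σ (-2s-1)·P(S=s)
 = (-1)·3/10 + (-3)·1/10 + (-5)·1/20 + (-7)·1/5 + (-9)·1/5 + (-11)·3/20
 = (-3/10) + (-3/10) + (-1/4) + (-7/5) + (-9/5) + (-33/20)
 = -57/10

-5.7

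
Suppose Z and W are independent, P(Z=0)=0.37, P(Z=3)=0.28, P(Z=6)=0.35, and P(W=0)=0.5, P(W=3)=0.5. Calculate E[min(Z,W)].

0.945

E[min(Z,W)] = Σ_z Σ_w min(z,w) · P(Z=z)P(W=w)
 = 0·0.185 + 0·0.185 + 0·0.14 + 3·0.14 + 0·0.175 + 3·0.175
 = 0 + 0 + 0 + 0.42 + 0 + 0.525
 = 0.945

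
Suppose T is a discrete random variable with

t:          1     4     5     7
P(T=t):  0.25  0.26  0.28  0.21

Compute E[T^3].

E[T^3] = Σ t^3·P(T=t)
 = 1·0.25 + 64·0.26 + 125·0.28 + 343·0.21
 = 0.25 + 16.64 + 35 + 72.03
 = 123.92

123.92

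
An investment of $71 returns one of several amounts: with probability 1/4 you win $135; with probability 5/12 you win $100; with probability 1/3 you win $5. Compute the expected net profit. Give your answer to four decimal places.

E[payout] = 135·1/4 + 100·5/12 + 5·1/3
 = 135/4 + 125/3 + 5/3
 = 925/12
Net = 925/12 - 71 = 73/12

6.0833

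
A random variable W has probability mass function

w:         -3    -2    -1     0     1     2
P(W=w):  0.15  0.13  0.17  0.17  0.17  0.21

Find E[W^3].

-3.41

E[W^3] = Σ w^3·P(W=w)
 = (-27)·0.15 + (-8)·0.13 + (-1)·0.17 + 0·0.17 + 1·0.17 + 8·0.21
 = (-4.05) + (-1.04) + (-0.17) + 0 + 0.17 + 1.68
 = -3.41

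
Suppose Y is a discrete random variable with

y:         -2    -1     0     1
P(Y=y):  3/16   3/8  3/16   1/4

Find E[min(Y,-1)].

-1.1875

E[min(Y,-1)] = Σ min(y,-1)·P(Y=y)
 = (-2)·3/16 + (-1)·3/8 + (-1)·3/16 + (-1)·1/4
 = (-3/8) + (-3/8) + (-3/16) + (-1/4)
 = -19/16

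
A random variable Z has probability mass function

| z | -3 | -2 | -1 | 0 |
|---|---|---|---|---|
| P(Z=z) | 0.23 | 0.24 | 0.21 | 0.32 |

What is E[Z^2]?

E[Z^2] = Σ z^2·P(Z=z)
 = 9·0.23 + 4·0.24 + 1·0.21 + 0·0.32
 = 2.07 + 0.96 + 0.21 + 0
 = 3.24

3.24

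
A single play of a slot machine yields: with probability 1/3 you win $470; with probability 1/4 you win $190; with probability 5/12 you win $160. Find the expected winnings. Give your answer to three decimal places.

270.833

E[payout] = 470·1/3 + 190·1/4 + 160·5/12
 = 470/3 + 95/2 + 200/3
 = 1625/6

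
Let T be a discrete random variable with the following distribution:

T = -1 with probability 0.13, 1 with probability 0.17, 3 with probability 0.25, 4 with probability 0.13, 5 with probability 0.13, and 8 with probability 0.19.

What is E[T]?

3.48

E[T] = Σ t·P(T=t)
 = (-1)·0.13 + 1·0.17 + 3·0.25 + 4·0.13 + 5·0.13 + 8·0.19
 = (-0.13) + 0.17 + 0.75 + 0.52 + 0.65 + 1.52
 = 3.48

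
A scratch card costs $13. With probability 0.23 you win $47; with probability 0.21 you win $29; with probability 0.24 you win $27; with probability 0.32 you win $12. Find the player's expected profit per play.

E[payout] = 47·0.23 + 29·0.21 + 27·0.24 + 12·0.32
 = 10.81 + 6.09 + 6.48 + 3.84
 = 27.22
Net = 27.22 - 13 = 14.22

14.22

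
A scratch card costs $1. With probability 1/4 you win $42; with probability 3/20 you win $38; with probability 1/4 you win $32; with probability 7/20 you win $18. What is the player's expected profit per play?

29.5

E[payout] = 42·1/4 + 38·3/20 + 32·1/4 + 18·7/20
 = 21/2 + 57/10 + 8 + 63/10
 = 61/2
Net = 61/2 - 1 = 59/2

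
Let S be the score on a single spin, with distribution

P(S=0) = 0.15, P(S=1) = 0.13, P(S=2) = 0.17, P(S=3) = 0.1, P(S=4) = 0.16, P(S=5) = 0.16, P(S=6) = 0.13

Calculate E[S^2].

12.95

E[S^2] = Σ s^2·P(S=s)
 = 0·0.15 + 1·0.13 + 4·0.17 + 9·0.1 + 16·0.16 + 25·0.16 + 36·0.13
 = 0 + 0.13 + 0.68 + 0.9 + 2.56 + 4 + 4.68
 = 12.95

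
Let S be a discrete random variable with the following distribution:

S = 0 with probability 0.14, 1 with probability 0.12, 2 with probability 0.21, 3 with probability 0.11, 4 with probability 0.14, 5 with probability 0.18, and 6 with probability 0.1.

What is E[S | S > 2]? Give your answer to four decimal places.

4.5094

P(S > 2) = 0.11 + 0.14 + 0.18 + 0.1 = 0.53.
E[S | S > 2] = [3·0.11 + 4·0.14 + 5·0.18 + 6·0.1] / 0.53
 = 2.39 / 0.53
 = 239/53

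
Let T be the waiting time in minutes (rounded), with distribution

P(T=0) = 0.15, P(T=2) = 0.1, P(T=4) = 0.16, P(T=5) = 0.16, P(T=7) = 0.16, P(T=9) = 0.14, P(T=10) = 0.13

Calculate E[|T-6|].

2.88

E[|T-6|] = Σ |t-6|·P(T=t)
 = 6·0.15 + 4·0.1 + 2·0.16 + 1·0.16 + 1·0.16 + 3·0.14 + 4·0.13
 = 0.9 + 0.4 + 0.32 + 0.16 + 0.16 + 0.42 + 0.52
 = 2.88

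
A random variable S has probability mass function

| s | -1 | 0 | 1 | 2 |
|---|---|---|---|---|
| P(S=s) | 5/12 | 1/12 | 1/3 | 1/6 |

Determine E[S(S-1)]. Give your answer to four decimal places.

1.1667

E[S(S-1)] = Σ s(s-1)·P(S=s)
 = 2·5/12 + 0·1/12 + 0·1/3 + 2·1/6
 = 5/6 + 0 + 0 + 1/3
 = 7/6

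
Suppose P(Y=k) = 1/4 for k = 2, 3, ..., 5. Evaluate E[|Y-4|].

1

E[|Y-4|] = Σ |y-4|·P(Y=y)
 = 2·1/4 + 1·1/4 + 0·1/4 + 1·1/4
 = 1/2 + 1/4 + 0 + 1/4
 = 1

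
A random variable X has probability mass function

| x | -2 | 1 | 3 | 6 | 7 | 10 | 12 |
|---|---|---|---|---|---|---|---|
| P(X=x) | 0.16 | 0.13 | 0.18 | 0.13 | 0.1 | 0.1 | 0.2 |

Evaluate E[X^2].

50.77

E[X^2] = Σ x^2·P(X=x)
 = 4·0.16 + 1·0.13 + 9·0.18 + 36·0.13 + 49·0.1 + 100·0.1 + 144·0.2
 = 0.64 + 0.13 + 1.62 + 4.68 + 4.9 + 10 + 28.8
 = 50.77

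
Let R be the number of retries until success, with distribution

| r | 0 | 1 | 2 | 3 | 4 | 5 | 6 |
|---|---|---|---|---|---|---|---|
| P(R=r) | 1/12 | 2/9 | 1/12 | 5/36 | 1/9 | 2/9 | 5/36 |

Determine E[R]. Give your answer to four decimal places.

3.1944

E[R] = Σ r·P(R=r)
 = 0·1/12 + 1·2/9 + 2·1/12 + 3·5/36 + 4·1/9 + 5·2/9 + 6·5/36
 = 0 + 2/9 + 1/6 + 5/12 + 4/9 + 10/9 + 5/6
 = 115/36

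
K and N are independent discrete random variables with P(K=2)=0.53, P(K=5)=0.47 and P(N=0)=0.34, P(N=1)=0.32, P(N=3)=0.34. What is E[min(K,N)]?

1.1598

E[min(K,N)] = Σ_k Σ_n min(k,n) · P(K=k)P(N=n)
 = 0·0.1802 + 1·0.1696 + 2·0.1802 + 0·0.1598 + 1·0.1504 + 3·0.1598
 = 0 + 0.1696 + 0.3604 + 0 + 0.1504 + 0.4794
 = 1.1598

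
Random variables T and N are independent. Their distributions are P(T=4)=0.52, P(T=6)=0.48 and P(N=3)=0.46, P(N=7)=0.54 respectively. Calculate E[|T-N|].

E[|T-N|] = Σ_t Σ_n |t-n| · P(T=t)P(N=n)
 = 1·0.2392 + 3·0.2808 + 3·0.2208 + 1·0.2592
 = 0.2392 + 0.8424 + 0.6624 + 0.2592
 = 2.0032

2.0032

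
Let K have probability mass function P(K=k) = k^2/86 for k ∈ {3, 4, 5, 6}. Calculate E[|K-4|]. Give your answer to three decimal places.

E[|K-4|] = Σ |k-4|·P(K=k)
 = 1·9/86 + 0·8/43 + 1·25/86 + 2·18/43
 = 9/86 + 0 + 25/86 + 36/43
 = 53/43

1.233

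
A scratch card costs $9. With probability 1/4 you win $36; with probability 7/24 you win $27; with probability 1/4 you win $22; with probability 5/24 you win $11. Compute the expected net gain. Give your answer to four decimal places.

E[payout] = 36·1/4 + 27·7/24 + 22·1/4 + 11·5/24
 = 9 + 63/8 + 11/2 + 55/24
 = 74/3
Net = 74/3 - 9 = 47/3

15.6667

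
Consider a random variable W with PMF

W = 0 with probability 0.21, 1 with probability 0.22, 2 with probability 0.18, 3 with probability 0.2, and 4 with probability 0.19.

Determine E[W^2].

5.78

E[W^2] = Σ w^2·P(W=w)
 = 0·0.21 + 1·0.22 + 4·0.18 + 9·0.2 + 16·0.19
 = 0 + 0.22 + 0.72 + 1.8 + 3.04
 = 5.78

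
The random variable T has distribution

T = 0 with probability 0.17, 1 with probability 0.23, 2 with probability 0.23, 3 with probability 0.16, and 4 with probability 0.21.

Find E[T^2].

5.95

E[T^2] = Σ t^2·P(T=t)
 = 0·0.17 + 1·0.23 + 4·0.23 + 9·0.16 + 16·0.21
 = 0 + 0.23 + 0.92 + 1.44 + 3.36
 = 5.95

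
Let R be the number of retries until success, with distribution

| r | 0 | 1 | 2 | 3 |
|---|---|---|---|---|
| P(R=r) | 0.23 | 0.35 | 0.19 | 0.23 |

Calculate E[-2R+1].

E[-2R+1] = Σ (-2r+1)·P(R=r)
 = 1·0.23 + (-1)·0.35 + (-3)·0.19 + (-5)·0.23
 = 0.23 + (-0.35) + (-0.57) + (-1.15)
 = -1.84

-1.84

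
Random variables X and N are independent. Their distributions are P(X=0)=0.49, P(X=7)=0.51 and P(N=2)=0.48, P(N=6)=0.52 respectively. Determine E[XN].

14.5656

E[XN] = Σ_x Σ_n xn · P(X=x)P(N=n)
 = 0·0.2352 + 0·0.2548 + 14·0.2448 + 42·0.2652
 = 0 + 0 + 3.4272 + 11.1384
 = 14.5656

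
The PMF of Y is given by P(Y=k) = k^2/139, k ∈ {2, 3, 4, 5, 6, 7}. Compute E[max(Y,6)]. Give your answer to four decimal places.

E[max(Y,6)] = Σ max(y,6)·P(Y=y)
 = 6·4/139 + 6·9/139 + 6·16/139 + 6·25/139 + 6·36/139 + 7·49/139
 = 24/139 + 54/139 + 96/139 + 150/139 + 216/139 + 343/139
 = 883/139

6.3525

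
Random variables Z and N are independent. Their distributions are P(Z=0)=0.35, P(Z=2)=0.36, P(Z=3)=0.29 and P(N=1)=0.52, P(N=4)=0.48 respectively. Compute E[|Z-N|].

1.8276

E[|Z-N|] = Σ_z Σ_n |z-n| · P(Z=z)P(N=n)
 = 1·0.182 + 4·0.168 + 1·0.1872 + 2·0.1728 + 2·0.1508 + 1·0.1392
 = 0.182 + 0.672 + 0.1872 + 0.3456 + 0.3016 + 0.1392
 = 1.8276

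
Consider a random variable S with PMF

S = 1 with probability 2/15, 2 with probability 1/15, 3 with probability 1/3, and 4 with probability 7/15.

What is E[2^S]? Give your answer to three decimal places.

10.667

E[2^S] = Σ 2^s·P(S=s)
 = 2·2/15 + 4·1/15 + 8·1/3 + 16·7/15
 = 4/15 + 4/15 + 8/3 + 112/15
 = 32/3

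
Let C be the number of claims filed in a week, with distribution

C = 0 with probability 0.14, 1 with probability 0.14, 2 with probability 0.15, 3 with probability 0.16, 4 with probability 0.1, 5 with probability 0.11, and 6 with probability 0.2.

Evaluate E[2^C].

E[2^C] = Σ 2^c·P(C=c)
 = 1·0.14 + 2·0.14 + 4·0.15 + 8·0.16 + 16·0.1 + 32·0.11 + 64·0.2
 = 0.14 + 0.28 + 0.6 + 1.28 + 1.6 + 3.52 + 12.8
 = 20.22

20.22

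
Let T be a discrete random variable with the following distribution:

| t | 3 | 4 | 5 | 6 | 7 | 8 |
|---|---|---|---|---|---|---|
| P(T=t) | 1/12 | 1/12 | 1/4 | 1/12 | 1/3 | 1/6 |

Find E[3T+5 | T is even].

24.5

P(T is even) = 1/12 + 1/12 + 1/6 = 1/3.
E[3T+5 | T is even] = [17·1/12 + 23·1/12 + 29·1/6] / (1/3)
 = 49/6 / (1/3)
 = 49/2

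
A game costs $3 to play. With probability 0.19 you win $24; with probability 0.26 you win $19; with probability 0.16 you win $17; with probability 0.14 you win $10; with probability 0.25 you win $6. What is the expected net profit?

E[payout] = 24·0.19 + 19·0.26 + 17·0.16 + 10·0.14 + 6·0.25
 = 4.56 + 4.94 + 2.72 + 1.4 + 1.5
 = 15.12
Net = 15.12 - 3 = 12.12

12.12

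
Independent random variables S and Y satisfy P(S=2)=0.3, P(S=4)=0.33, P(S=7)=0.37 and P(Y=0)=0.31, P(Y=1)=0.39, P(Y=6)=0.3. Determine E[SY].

9.8769

E[SY] = Σ_s Σ_y sy · P(S=s)P(Y=y)
 = 0·0.093 + 2·0.117 + 12·0.09 + 0·0.1023 + 4·0.1287 + 24·0.099 + 0·0.1147 + 7·0.1443 + 42·0.111
 = 0 + 0.234 + 1.08 + 0 + 0.5148 + 2.376 + 0 + 1.0101 + 4.662
 = 9.8769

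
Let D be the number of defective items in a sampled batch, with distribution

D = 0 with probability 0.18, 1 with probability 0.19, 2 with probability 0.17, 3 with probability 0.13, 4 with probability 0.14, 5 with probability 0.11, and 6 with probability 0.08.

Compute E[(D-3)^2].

3.85

E[(D-3)^2] = Σ (d-3)^2·P(D=d)
 = 9·0.18 + 4·0.19 + 1·0.17 + 0·0.13 + 1·0.14 + 4·0.11 + 9·0.08
 = 1.62 + 0.76 + 0.17 + 0 + 0.14 + 0.44 + 0.72
 = 3.85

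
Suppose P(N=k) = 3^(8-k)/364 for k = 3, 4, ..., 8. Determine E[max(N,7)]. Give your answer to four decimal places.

E[max(N,7)] = Σ max(n,7)·P(N=n)
 = 7·243/364 + 7·81/364 + 7·27/364 + 7·9/364 + 7·3/364 + 8·1/364
 = 243/52 + 81/52 + 27/52 + 9/52 + 3/52 + 2/91
 = 2549/364

7.0027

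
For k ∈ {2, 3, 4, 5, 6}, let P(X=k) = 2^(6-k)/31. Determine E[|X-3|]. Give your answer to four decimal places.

E[|X-3|] = Σ |x-3|·P(X=x)
 = 1·16/31 + 0·8/31 + 1·4/31 + 2·2/31 + 3·1/31
 = 16/31 + 0 + 4/31 + 4/31 + 3/31
 = 27/31

0.8710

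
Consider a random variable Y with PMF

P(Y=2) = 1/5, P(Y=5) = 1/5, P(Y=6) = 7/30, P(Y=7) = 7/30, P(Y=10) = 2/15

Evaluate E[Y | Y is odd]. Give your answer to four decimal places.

6.0769

P(Y is odd) = 1/5 + 7/30 = 13/30.
E[Y | Y is odd] = [5·1/5 + 7·7/30] / (13/30)
 = 79/30 / (13/30)
 = 79/13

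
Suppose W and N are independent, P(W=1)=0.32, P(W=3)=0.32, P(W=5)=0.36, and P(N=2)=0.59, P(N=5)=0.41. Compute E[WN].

E[WN] = Σ_w Σ_n wn · P(W=w)P(N=n)
 = 2·0.1888 + 5·0.1312 + 6·0.1888 + 15·0.1312 + 10·0.2124 + 25·0.1476
 = 0.3776 + 0.656 + 1.1328 + 1.968 + 2.124 + 3.69
 = 9.9484

9.9484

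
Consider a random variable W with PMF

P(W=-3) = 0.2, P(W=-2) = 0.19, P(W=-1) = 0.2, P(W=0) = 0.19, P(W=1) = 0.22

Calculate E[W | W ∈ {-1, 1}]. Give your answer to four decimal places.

0.0476

P(W ∈ {-1, 1}) = 0.2 + 0.22 = 0.42.
E[W | W ∈ {-1, 1}] = [(-1)·0.2 + 1·0.22] / 0.42
 = 0.02 / 0.42
 = 1/21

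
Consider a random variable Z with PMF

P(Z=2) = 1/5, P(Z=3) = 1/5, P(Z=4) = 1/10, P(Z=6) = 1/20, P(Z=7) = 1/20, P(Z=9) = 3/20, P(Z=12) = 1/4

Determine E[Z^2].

56.6

E[Z^2] = Σ z^2·P(Z=z)
 = 4·1/5 + 9·1/5 + 16·1/10 + 36·1/20 + 49·1/20 + 81·3/20 + 144·1/4
 = 4/5 + 9/5 + 8/5 + 9/5 + 49/20 + 243/20 + 36
 = 283/5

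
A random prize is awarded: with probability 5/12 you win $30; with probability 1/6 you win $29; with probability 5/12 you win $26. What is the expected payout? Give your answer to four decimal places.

28.1667

E[payout] = 30·5/12 + 29·1/6 + 26·5/12
 = 25/2 + 29/6 + 65/6
 = 169/6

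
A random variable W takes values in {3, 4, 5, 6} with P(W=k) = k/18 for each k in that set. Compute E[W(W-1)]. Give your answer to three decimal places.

19.222

E[W(W-1)] = Σ w(w-1)·P(W=w)
 = 6·1/6 + 12·2/9 + 20·5/18 + 30·1/3
 = 1 + 8/3 + 50/9 + 10
 = 173/9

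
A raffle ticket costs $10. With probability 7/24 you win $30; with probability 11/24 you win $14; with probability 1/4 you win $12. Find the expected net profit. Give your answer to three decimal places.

8.167

E[payout] = 30·7/24 + 14·11/24 + 12·1/4
 = 35/4 + 77/12 + 3
 = 109/6
Net = 109/6 - 10 = 49/6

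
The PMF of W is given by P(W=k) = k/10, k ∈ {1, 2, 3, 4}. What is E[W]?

3

E[W] = Σ w·P(W=w)
 = 1·1/10 + 2·1/5 + 3·3/10 + 4·2/5
 = 1/10 + 2/5 + 9/10 + 8/5
 = 3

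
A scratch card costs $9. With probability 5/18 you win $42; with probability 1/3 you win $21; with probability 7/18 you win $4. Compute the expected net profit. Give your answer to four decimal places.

11.2222

E[payout] = 42·5/18 + 21·1/3 + 4·7/18
 = 35/3 + 7 + 14/9
 = 182/9
Net = 182/9 - 9 = 101/9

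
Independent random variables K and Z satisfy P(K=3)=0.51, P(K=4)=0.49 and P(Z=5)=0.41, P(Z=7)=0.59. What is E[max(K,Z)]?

E[max(K,Z)] = Σ_k Σ_z max(k,z) · P(K=k)P(Z=z)
 = 5·0.2091 + 7·0.3009 + 5·0.2009 + 7·0.2891
 = 1.0455 + 2.1063 + 1.0045 + 2.0237
 = 6.18

6.18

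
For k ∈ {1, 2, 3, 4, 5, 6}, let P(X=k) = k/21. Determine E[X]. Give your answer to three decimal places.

E[X] = Σ x·P(X=x)
 = 1·1/21 + 2·2/21 + 3·1/7 + 4·4/21 + 5·5/21 + 6·2/7
 = 1/21 + 4/21 + 3/7 + 16/21 + 25/21 + 12/7
 = 13/3

4.333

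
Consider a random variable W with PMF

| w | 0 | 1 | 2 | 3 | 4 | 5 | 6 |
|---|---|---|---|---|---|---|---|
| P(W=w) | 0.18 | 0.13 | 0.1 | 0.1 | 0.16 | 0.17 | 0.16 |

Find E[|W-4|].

E[|W-4|] = Σ |w-4|·P(W=w)
 = 4·0.18 + 3·0.13 + 2·0.1 + 1·0.1 + 0·0.16 + 1·0.17 + 2·0.16
 = 0.72 + 0.39 + 0.2 + 0.1 + 0 + 0.17 + 0.32
 = 1.9

1.9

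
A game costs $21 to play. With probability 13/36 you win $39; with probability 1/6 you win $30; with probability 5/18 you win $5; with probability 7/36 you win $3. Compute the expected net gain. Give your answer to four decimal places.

0.0556

E[payout] = 39·13/36 + 30·1/6 + 5·5/18 + 3·7/36
 = 169/12 + 5 + 25/18 + 7/12
 = 379/18
Net = 379/18 - 21 = 1/18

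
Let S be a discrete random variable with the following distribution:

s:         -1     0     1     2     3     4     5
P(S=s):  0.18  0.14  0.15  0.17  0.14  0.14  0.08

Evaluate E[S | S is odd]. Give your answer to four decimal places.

1.4364

P(S is odd) = 0.18 + 0.15 + 0.14 + 0.08 = 0.55.
E[S | S is odd] = [(-1)·0.18 + 1·0.15 + 3·0.14 + 5·0.08] / 0.55
 = 0.79 / 0.55
 = 79/55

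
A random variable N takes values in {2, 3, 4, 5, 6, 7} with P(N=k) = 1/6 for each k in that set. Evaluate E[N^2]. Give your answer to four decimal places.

23.1667

E[N^2] = Σ n^2·P(N=n)
 = 4·1/6 + 9·1/6 + 16·1/6 + 25·1/6 + 36·1/6 + 49·1/6
 = 2/3 + 3/2 + 8/3 + 25/6 + 6 + 49/6
 = 139/6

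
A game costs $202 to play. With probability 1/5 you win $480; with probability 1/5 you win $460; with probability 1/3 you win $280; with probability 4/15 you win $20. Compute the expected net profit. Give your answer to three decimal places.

E[payout] = 480·1/5 + 460·1/5 + 280·1/3 + 20·4/15
 = 96 + 92 + 280/3 + 16/3
 = 860/3
Net = 860/3 - 202 = 254/3

84.667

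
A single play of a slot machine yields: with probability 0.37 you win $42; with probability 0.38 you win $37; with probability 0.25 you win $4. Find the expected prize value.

30.6

E[payout] = 42·0.37 + 37·0.38 + 4·0.25
 = 15.54 + 14.06 + 1
 = 30.6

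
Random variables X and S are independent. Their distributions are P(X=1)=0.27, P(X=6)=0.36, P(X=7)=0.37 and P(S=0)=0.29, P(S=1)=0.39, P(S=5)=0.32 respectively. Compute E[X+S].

7.01

E[X+S] = Σ_x Σ_s (x+s) · P(X=x)P(S=s)
 = 1·0.0783 + 2·0.1053 + 6·0.0864 + 6·0.1044 + 7·0.1404 + 11·0.1152 + 7·0.1073 + 8·0.1443 + 12·0.1184
 = 0.0783 + 0.2106 + 0.5184 + 0.6264 + 0.9828 + 1.2672 + 0.7511 + 1.1544 + 1.4208
 = 7.01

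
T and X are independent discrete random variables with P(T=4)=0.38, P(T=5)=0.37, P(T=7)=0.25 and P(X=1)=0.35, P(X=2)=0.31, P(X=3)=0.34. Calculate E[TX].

10.1888

E[TX] = Σ_t Σ_x tx · P(T=t)P(X=x)
 = 4·0.133 + 8·0.1178 + 12·0.1292 + 5·0.1295 + 10·0.1147 + 15·0.1258 + 7·0.0875 + 14·0.0775 + 21·0.085
 = 0.532 + 0.9424 + 1.5504 + 0.6475 + 1.147 + 1.887 + 0.6125 + 1.085 + 1.785
 = 10.1888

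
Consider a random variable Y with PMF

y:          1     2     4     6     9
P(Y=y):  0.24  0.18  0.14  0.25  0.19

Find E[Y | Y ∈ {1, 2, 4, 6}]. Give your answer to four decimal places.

3.2840

P(Y ∈ {1, 2, 4, 6}) = 0.24 + 0.18 + 0.14 + 0.25 = 0.81.
E[Y | Y ∈ {1, 2, 4, 6}] = [1·0.24 + 2·0.18 + 4·0.14 + 6·0.25] / 0.81
 = 2.66 / 0.81
 = 266/81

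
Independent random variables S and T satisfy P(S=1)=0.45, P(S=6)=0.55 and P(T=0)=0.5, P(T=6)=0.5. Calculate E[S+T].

E[S+T] = Σ_s Σ_t (s+t) · P(S=s)P(T=t)
 = 1·0.225 + 7·0.225 + 6·0.275 + 12·0.275
 = 0.225 + 1.575 + 1.65 + 3.3
 = 6.75

6.75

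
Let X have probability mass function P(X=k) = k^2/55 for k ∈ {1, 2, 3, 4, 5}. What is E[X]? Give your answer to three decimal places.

4.091

E[X] = Σ x·P(X=x)
 = 1·1/55 + 2·4/55 + 3·9/55 + 4·16/55 + 5·5/11
 = 1/55 + 8/55 + 27/55 + 64/55 + 25/11
 = 45/11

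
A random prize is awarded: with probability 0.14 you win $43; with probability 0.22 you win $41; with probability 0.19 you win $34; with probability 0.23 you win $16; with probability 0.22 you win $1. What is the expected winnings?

E[payout] = 43·0.14 + 41·0.22 + 34·0.19 + 16·0.23 + 1·0.22
 = 6.02 + 9.02 + 6.46 + 3.68 + 0.22
 = 25.4

25.4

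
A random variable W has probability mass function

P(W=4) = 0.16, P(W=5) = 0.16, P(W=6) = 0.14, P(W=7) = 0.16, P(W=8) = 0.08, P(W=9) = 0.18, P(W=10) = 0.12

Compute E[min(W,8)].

6.44

E[min(W,8)] = Σ min(w,8)·P(W=w)
 = 4·0.16 + 5·0.16 + 6·0.14 + 7·0.16 + 8·0.08 + 8·0.18 + 8·0.12
 = 0.64 + 0.8 + 0.84 + 1.12 + 0.64 + 1.44 + 0.96
 = 6.44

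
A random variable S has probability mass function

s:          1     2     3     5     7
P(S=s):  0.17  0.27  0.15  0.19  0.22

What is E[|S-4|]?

E[|S-4|] = Σ |s-4|·P(S=s)
 = 3·0.17 + 2·0.27 + 1·0.15 + 1·0.19 + 3·0.22
 = 0.51 + 0.54 + 0.15 + 0.19 + 0.66
 = 2.05

2.05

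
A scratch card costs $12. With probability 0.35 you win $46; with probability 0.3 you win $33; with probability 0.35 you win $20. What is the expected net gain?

21

E[payout] = 46·0.35 + 33·0.3 + 20·0.35
 = 16.1 + 9.9 + 7
 = 33
Net = 33 - 12 = 21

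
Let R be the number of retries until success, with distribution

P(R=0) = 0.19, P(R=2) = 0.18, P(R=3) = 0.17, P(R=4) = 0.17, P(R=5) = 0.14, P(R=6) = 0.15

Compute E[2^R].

E[2^R] = Σ 2^r·P(R=r)
 = 1·0.19 + 4·0.18 + 8·0.17 + 16·0.17 + 32·0.14 + 64·0.15
 = 0.19 + 0.72 + 1.36 + 2.72 + 4.48 + 9.6
 = 19.07

19.07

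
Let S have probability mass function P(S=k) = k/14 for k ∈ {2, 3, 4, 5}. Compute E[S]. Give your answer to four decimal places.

3.8571

E[S] = Σ s·P(S=s)
 = 2·1/7 + 3·3/14 + 4·2/7 + 5·5/14
 = 2/7 + 9/14 + 8/7 + 25/14
 = 27/7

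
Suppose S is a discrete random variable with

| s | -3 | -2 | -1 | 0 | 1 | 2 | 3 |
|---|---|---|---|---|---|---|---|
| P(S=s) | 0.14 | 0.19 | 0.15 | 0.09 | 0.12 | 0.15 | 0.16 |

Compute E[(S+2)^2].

8.13

E[(S+2)^2] = Σ (s+2)^2·P(S=s)
 = 1·0.14 + 0·0.19 + 1·0.15 + 4·0.09 + 9·0.12 + 16·0.15 + 25·0.16
 = 0.14 + 0 + 0.15 + 0.36 + 1.08 + 2.4 + 4
 = 8.13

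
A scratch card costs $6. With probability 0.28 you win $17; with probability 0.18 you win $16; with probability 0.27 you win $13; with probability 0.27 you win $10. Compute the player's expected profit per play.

7.85

E[payout] = 17·0.28 + 16·0.18 + 13·0.27 + 10·0.27
 = 4.76 + 2.88 + 3.51 + 2.7
 = 13.85
Net = 13.85 - 6 = 7.85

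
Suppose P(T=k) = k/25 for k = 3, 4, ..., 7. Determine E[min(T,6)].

E[min(T,6)] = Σ min(t,6)·P(T=t)
 = 3·3/25 + 4·4/25 + 5·1/5 + 6·6/25 + 6·7/25
 = 9/25 + 16/25 + 1 + 36/25 + 42/25
 = 128/25

5.12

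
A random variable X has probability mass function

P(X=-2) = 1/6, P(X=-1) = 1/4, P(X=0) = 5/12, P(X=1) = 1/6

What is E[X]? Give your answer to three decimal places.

-0.417

E[X] = Σ x·P(X=x)
 = (-2)·1/6 + (-1)·1/4 + 0·5/12 + 1·1/6
 = (-1/3) + (-1/4) + 0 + 1/6
 = -5/12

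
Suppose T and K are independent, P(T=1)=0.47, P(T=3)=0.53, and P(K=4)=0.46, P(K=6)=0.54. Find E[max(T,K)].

5.08

E[max(T,K)] = Σ_t Σ_k max(t,k) · P(T=t)P(K=k)
 = 4·0.2162 + 6·0.2538 + 4·0.2438 + 6·0.2862
 = 0.8648 + 1.5228 + 0.9752 + 1.7172
 = 5.08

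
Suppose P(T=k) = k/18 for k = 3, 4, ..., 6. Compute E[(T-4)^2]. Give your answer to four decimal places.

E[(T-4)^2] = Σ (t-4)^2·P(T=t)
 = 1·1/6 + 0·2/9 + 1·5/18 + 4·1/3
 = 1/6 + 0 + 5/18 + 4/3
 = 16/9

1.7778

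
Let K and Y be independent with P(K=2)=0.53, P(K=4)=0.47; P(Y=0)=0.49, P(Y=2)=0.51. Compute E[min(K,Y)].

1.02

E[min(K,Y)] = Σ_k Σ_y min(k,y) · P(K=k)P(Y=y)
 = 0·0.2597 + 2·0.2703 + 0·0.2303 + 2·0.2397
 = 0 + 0.5406 + 0 + 0.4794
 = 1.02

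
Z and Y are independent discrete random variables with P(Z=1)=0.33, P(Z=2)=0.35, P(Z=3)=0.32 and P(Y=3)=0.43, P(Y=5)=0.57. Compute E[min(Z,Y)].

1.99

E[min(Z,Y)] = Σ_z Σ_y min(z,y) · P(Z=z)P(Y=y)
 = 1·0.1419 + 1·0.1881 + 2·0.1505 + 2·0.1995 + 3·0.1376 + 3·0.1824
 = 0.1419 + 0.1881 + 0.301 + 0.399 + 0.4128 + 0.5472
 = 1.99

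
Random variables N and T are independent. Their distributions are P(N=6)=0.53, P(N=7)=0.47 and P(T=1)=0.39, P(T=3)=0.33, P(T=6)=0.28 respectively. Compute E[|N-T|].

E[|N-T|] = Σ_n Σ_t |n-t| · P(N=n)P(T=t)
 = 5·0.2067 + 3·0.1749 + 0·0.1484 + 6·0.1833 + 4·0.1551 + 1·0.1316
 = 1.0335 + 0.5247 + 0 + 1.0998 + 0.6204 + 0.1316
 = 3.41

3.41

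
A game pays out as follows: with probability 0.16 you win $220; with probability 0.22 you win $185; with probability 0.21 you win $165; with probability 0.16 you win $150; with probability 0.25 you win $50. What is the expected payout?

E[payout] = 220·0.16 + 185·0.22 + 165·0.21 + 150·0.16 + 50·0.25
 = 35.2 + 40.7 + 34.65 + 24 + 12.5
 = 147.05

147.05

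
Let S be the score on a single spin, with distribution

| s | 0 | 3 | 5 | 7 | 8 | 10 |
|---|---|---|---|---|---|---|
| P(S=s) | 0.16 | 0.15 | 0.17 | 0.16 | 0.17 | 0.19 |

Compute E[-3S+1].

E[-3S+1] = Σ (-3s+1)·P(S=s)
 = 1·0.16 + (-8)·0.15 + (-14)·0.17 + (-20)·0.16 + (-23)·0.17 + (-29)·0.19
 = 0.16 + (-1.2) + (-2.38) + (-3.2) + (-3.91) + (-5.51)
 = -16.04

-16.04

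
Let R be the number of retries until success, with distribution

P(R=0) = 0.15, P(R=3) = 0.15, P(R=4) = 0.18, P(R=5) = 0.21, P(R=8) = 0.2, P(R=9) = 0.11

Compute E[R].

E[R] = Σ r·P(R=r)
 = 0·0.15 + 3·0.15 + 4·0.18 + 5·0.21 + 8·0.2 + 9·0.11
 = 0 + 0.45 + 0.72 + 1.05 + 1.6 + 0.99
 = 4.81

4.81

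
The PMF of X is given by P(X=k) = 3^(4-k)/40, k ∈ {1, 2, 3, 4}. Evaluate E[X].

E[X] = Σ x·P(X=x)
 = 1·27/40 + 2·9/40 + 3·3/40 + 4·1/40
 = 27/40 + 9/20 + 9/40 + 1/10
 = 29/20

1.45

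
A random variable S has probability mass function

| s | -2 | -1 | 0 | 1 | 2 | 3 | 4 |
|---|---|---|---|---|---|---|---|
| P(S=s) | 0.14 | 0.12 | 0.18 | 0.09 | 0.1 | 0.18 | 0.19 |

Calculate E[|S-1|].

E[|S-1|] = Σ |s-1|·P(S=s)
 = 3·0.14 + 2·0.12 + 1·0.18 + 0·0.09 + 1·0.1 + 2·0.18 + 3·0.19
 = 0.42 + 0.24 + 0.18 + 0 + 0.1 + 0.36 + 0.57
 = 1.87

1.87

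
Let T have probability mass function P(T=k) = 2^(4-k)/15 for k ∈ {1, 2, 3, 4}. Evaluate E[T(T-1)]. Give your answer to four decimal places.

E[T(T-1)] = Σ t(t-1)·P(T=t)
 = 0·8/15 + 2·4/15 + 6·2/15 + 12·1/15
 = 0 + 8/15 + 4/5 + 4/5
 = 32/15

2.1333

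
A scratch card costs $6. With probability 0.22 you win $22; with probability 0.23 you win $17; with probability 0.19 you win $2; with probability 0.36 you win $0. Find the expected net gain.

3.13

E[payout] = 22·0.22 + 17·0.23 + 2·0.19 + 0·0.36
 = 4.84 + 3.91 + 0.38 + 0
 = 9.13
Net = 9.13 - 6 = 3.13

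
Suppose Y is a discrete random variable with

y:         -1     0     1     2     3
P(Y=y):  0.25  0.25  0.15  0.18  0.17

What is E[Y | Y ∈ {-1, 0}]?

P(Y ∈ {-1, 0}) = 0.25 + 0.25 = 0.5.
E[Y | Y ∈ {-1, 0}] = [(-1)·0.25 + 0·0.25] / 0.5
 = -0.25 / 0.5
 = -1/2

-0.5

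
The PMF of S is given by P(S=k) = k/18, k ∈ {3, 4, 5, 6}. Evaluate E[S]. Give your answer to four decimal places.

4.7778

E[S] = Σ s·P(S=s)
 = 3·1/6 + 4·2/9 + 5·5/18 + 6·1/3
 = 1/2 + 8/9 + 25/18 + 2
 = 43/9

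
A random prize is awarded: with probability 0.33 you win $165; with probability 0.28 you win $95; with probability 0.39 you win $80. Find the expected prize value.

112.25

E[payout] = 165·0.33 + 95·0.28 + 80·0.39
 = 54.45 + 26.6 + 31.2
 = 112.25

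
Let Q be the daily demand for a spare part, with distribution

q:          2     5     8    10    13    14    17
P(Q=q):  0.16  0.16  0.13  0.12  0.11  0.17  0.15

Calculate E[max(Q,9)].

11.61

E[max(Q,9)] = Σ max(q,9)·P(Q=q)
 = 9·0.16 + 9·0.16 + 9·0.13 + 10·0.12 + 13·0.11 + 14·0.17 + 17·0.15
 = 1.44 + 1.44 + 1.17 + 1.2 + 1.43 + 2.38 + 2.55
 = 11.61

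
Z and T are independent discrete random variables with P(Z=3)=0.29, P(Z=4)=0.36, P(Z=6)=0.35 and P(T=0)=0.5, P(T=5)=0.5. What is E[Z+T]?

E[Z+T] = Σ_z Σ_t (z+t) · P(Z=z)P(T=t)
 = 3·0.145 + 8·0.145 + 4·0.18 + 9·0.18 + 6·0.175 + 11·0.175
 = 0.435 + 1.16 + 0.72 + 1.62 + 1.05 + 1.925
 = 6.91

6.91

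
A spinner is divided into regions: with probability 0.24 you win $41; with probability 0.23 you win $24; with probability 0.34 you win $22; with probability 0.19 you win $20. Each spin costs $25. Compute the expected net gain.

E[payout] = 41·0.24 + 24·0.23 + 22·0.34 + 20·0.19
 = 9.84 + 5.52 + 7.48 + 3.8
 = 26.64
Net = 26.64 - 25 = 1.64

1.64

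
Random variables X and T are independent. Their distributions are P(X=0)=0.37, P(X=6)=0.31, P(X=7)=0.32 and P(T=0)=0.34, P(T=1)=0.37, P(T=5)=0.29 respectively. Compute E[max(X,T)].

E[max(X,T)] = Σ_x Σ_t max(x,t) · P(X=x)P(T=t)
 = 0·0.1258 + 1·0.1369 + 5·0.1073 + 6·0.1054 + 6·0.1147 + 6·0.0899 + 7·0.1088 + 7·0.1184 + 7·0.0928
 = 0 + 0.1369 + 0.5365 + 0.6324 + 0.6882 + 0.5394 + 0.7616 + 0.8288 + 0.6496
 = 4.7734

4.7734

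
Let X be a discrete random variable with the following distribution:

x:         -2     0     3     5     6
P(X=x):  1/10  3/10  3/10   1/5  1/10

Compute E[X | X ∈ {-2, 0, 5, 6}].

2

P(X ∈ {-2, 0, 5, 6}) = 1/10 + 3/10 + 1/5 + 1/10 = 7/10.
E[X | X ∈ {-2, 0, 5, 6}] = [(-2)·1/10 + 0·3/10 + 5·1/5 + 6·1/10] / (7/10)
 = 7/5 / (7/10)
 = 2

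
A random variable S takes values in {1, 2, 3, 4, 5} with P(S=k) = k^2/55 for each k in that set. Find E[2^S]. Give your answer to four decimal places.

20.8364

E[2^S] = Σ 2^s·P(S=s)
 = 2·1/55 + 4·4/55 + 8·9/55 + 16·16/55 + 32·5/11
 = 2/55 + 16/55 + 72/55 + 256/55 + 160/11
 = 1146/55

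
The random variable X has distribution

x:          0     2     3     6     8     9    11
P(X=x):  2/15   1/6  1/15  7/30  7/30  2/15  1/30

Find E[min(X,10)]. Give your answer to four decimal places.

5.3333

E[min(X,10)] = Σ min(x,10)·P(X=x)
 = 0·2/15 + 2·1/6 + 3·1/15 + 6·7/30 + 8·7/30 + 9·2/15 + 10·1/30
 = 0 + 1/3 + 1/5 + 7/5 + 28/15 + 6/5 + 1/3
 = 16/3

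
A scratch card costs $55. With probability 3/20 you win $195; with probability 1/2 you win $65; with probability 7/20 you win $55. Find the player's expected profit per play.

26

E[payout] = 195·3/20 + 65·1/2 + 55·7/20
 = 117/4 + 65/2 + 77/4
 = 81
Net = 81 - 55 = 26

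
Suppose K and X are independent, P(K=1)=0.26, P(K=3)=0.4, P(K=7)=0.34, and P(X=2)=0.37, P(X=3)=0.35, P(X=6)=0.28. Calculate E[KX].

E[KX] = Σ_k Σ_x kx · P(K=k)P(X=x)
 = 2·0.0962 + 3·0.091 + 6·0.0728 + 6·0.148 + 9·0.14 + 18·0.112 + 14·0.1258 + 21·0.119 + 42·0.0952
 = 0.1924 + 0.273 + 0.4368 + 0.888 + 1.26 + 2.016 + 1.7612 + 2.499 + 3.9984
 = 13.3248

13.3248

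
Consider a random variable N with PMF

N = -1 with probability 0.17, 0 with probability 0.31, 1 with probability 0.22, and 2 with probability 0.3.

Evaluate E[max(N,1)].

E[max(N,1)] = Σ max(n,1)·P(N=n)
 = 1·0.17 + 1·0.31 + 1·0.22 + 2·0.3
 = 0.17 + 0.31 + 0.22 + 0.6
 = 1.3

1.3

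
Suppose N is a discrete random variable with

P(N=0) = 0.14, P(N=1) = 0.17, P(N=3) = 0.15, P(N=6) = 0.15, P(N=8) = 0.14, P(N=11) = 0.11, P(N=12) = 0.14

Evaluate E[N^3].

496.63

E[N^3] = Σ n^3·P(N=n)
 = 0·0.14 + 1·0.17 + 27·0.15 + 216·0.15 + 512·0.14 + 1331·0.11 + 1728·0.14
 = 0 + 0.17 + 4.05 + 32.4 + 71.68 + 146.41 + 241.92
 = 496.63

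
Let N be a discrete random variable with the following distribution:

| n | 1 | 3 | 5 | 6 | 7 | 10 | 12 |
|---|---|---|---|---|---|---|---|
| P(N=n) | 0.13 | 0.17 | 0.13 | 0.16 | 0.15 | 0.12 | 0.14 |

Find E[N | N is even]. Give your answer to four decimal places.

P(N is even) = 0.16 + 0.12 + 0.14 = 0.42.
E[N | N is even] = [6·0.16 + 10·0.12 + 12·0.14] / 0.42
 = 3.84 / 0.42
 = 64/7

9.1429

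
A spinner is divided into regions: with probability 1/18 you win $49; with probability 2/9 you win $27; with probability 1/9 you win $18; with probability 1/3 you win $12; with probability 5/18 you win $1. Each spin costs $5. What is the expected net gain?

10

E[payout] = 49·1/18 + 27·2/9 + 18·1/9 + 12·1/3 + 1·5/18
 = 49/18 + 6 + 2 + 4 + 5/18
 = 15
Net = 15 - 5 = 10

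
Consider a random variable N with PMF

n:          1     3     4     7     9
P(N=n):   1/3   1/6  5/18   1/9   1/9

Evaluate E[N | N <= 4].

2.5

P(N <= 4) = 1/3 + 1/6 + 5/18 = 7/9.
E[N | N <= 4] = [1·1/3 + 3·1/6 + 4·5/18] / (7/9)
 = 35/18 / (7/9)
 = 5/2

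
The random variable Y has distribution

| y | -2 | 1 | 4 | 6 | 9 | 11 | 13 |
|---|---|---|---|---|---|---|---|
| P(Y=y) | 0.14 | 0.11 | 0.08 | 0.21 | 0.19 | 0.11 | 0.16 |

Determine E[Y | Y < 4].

P(Y < 4) = 0.14 + 0.11 = 0.25.
E[Y | Y < 4] = [(-2)·0.14 + 1·0.11] / 0.25
 = -0.17 / 0.25
 = -17/25

-0.68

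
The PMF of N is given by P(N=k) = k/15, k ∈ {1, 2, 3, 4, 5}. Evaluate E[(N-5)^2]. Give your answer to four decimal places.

E[(N-5)^2] = Σ (n-5)^2·P(N=n)
 = 16·1/15 + 9·2/15 + 4·1/5 + 1·4/15 + 0·1/3
 = 16/15 + 6/5 + 4/5 + 4/15 + 0
 = 10/3

3.3333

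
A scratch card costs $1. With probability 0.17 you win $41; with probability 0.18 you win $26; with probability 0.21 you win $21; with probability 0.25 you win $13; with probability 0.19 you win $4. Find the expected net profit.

19.07

E[payout] = 41·0.17 + 26·0.18 + 21·0.21 + 13·0.25 + 4·0.19
 = 6.97 + 4.68 + 4.41 + 3.25 + 0.76
 = 20.07
Net = 20.07 - 1 = 19.07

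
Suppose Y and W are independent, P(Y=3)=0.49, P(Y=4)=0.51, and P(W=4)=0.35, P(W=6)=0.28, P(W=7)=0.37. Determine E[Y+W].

9.18

E[Y+W] = Σ_y Σ_w (y+w) · P(Y=y)P(W=w)
 = 7·0.1715 + 9·0.1372 + 10·0.1813 + 8·0.1785 + 10·0.1428 + 11·0.1887
 = 1.2005 + 1.2348 + 1.813 + 1.428 + 1.428 + 2.0757
 = 9.18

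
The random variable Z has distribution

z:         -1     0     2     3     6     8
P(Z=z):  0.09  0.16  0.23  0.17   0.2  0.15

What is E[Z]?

3.28

E[Z] = Σ z·P(Z=z)
 = (-1)·0.09 + 0·0.16 + 2·0.23 + 3·0.17 + 6·0.2 + 8·0.15
 = (-0.09) + 0 + 0.46 + 0.51 + 1.2 + 1.2
 = 3.28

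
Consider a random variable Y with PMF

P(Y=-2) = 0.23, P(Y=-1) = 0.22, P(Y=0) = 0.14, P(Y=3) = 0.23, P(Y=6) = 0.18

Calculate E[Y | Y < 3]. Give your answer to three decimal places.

P(Y < 3) = 0.23 + 0.22 + 0.14 = 0.59.
E[Y | Y < 3] = [(-2)·0.23 + (-1)·0.22 + 0·0.14] / 0.59
 = -0.68 / 0.59
 = -68/59

-1.153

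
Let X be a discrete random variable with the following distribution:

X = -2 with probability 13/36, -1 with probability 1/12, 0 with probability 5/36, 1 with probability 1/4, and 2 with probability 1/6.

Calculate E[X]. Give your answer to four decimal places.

E[X] = Σ x·P(X=x)
 = (-2)·13/36 + (-1)·1/12 + 0·5/36 + 1·1/4 + 2·1/6
 = (-13/18) + (-1/12) + 0 + 1/4 + 1/3
 = -2/9

-0.2222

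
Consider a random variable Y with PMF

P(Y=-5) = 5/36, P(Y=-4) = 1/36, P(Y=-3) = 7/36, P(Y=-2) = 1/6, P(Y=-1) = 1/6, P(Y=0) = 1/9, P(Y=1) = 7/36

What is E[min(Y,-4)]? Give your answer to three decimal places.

-4.139

E[min(Y,-4)] = Σ min(y,-4)·P(Y=y)
 = (-5)·5/36 + (-4)·1/36 + (-4)·7/36 + (-4)·1/6 + (-4)·1/6 + (-4)·1/9 + (-4)·7/36
 = (-25/36) + (-1/9) + (-7/9) + (-2/3) + (-2/3) + (-4/9) + (-7/9)
 = -149/36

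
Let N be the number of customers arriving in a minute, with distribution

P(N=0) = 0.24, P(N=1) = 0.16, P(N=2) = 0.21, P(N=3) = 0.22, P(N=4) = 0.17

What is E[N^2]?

E[N^2] = Σ n^2·P(N=n)
 = 0·0.24 + 1·0.16 + 4·0.21 + 9·0.22 + 16·0.17
 = 0 + 0.16 + 0.84 + 1.98 + 2.72
 = 5.7

5.7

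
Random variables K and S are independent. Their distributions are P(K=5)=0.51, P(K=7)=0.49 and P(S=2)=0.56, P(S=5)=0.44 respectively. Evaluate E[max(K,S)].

5.98

E[max(K,S)] = Σ_k Σ_s max(k,s) · P(K=k)P(S=s)
 = 5·0.2856 + 5·0.2244 + 7·0.2744 + 7·0.2156
 = 1.428 + 1.122 + 1.9208 + 1.5092
 = 5.98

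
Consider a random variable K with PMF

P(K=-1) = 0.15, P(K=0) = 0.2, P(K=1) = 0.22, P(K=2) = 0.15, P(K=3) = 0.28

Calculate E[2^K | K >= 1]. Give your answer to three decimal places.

P(K >= 1) = 0.22 + 0.15 + 0.28 = 0.65.
E[2^K | K >= 1] = [2·0.22 + 4·0.15 + 8·0.28] / 0.65
 = 3.28 / 0.65
 = 328/65

5.046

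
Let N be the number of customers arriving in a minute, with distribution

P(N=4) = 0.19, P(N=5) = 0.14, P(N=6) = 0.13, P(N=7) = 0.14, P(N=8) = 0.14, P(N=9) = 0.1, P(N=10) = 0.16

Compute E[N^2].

51.14

E[N^2] = Σ n^2·P(N=n)
 = 16·0.19 + 25·0.14 + 36·0.13 + 49·0.14 + 64·0.14 + 81·0.1 + 100·0.16
 = 3.04 + 3.5 + 4.68 + 6.86 + 8.96 + 8.1 + 16
 = 51.14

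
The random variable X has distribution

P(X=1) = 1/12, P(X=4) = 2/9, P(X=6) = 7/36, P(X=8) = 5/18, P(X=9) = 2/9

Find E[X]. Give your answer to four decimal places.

6.3611

E[X] = Σ x·P(X=x)
 = 1·1/12 + 4·2/9 + 6·7/36 + 8·5/18 + 9·2/9
 = 1/12 + 8/9 + 7/6 + 20/9 + 2
 = 229/36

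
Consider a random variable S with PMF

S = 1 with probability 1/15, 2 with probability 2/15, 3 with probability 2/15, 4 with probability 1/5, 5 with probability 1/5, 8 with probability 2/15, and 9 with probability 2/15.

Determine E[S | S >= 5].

P(S >= 5) = 1/5 + 2/15 + 2/15 = 7/15.
E[S | S >= 5] = [5·1/5 + 8·2/15 + 9·2/15] / (7/15)
 = 49/15 / (7/15)
 = 7

7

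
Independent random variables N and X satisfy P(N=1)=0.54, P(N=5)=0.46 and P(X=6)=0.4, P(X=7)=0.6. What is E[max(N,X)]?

E[max(N,X)] = Σ_n Σ_x max(n,x) · P(N=n)P(X=x)
 = 6·0.216 + 7·0.324 + 6·0.184 + 7·0.276
 = 1.296 + 2.268 + 1.104 + 1.932
 = 6.6

6.6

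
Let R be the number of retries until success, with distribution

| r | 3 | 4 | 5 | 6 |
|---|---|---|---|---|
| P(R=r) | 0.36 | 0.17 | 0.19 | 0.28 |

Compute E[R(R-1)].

16.4

E[R(R-1)] = Σ r(r-1)·P(R=r)
 = 6·0.36 + 12·0.17 + 20·0.19 + 30·0.28
 = 2.16 + 2.04 + 3.8 + 8.4
 = 16.4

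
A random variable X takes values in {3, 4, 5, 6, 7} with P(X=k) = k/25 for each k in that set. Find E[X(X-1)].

E[X(X-1)] = Σ x(x-1)·P(X=x)
 = 6·3/25 + 12·4/25 + 20·1/5 + 30·6/25 + 42·7/25
 = 18/25 + 48/25 + 4 + 36/5 + 294/25
 = 128/5

25.6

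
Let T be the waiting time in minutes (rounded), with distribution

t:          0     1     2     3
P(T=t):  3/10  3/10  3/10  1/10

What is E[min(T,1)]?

0.7

E[min(T,1)] = Σ min(t,1)·P(T=t)
 = 0·3/10 + 1·3/10 + 1·3/10 + 1·1/10
 = 0 + 3/10 + 3/10 + 1/10
 = 7/10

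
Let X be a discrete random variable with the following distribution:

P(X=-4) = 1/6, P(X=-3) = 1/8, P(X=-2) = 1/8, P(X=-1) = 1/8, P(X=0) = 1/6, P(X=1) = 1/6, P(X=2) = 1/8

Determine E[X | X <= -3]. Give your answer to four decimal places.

-3.5714

P(X <= -3) = 1/6 + 1/8 = 7/24.
E[X | X <= -3] = [(-4)·1/6 + (-3)·1/8] / (7/24)
 = -25/24 / (7/24)
 = -25/7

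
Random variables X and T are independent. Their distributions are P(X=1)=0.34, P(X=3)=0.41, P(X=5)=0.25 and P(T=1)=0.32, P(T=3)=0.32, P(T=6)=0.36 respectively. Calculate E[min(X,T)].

2.0776

E[min(X,T)] = Σ_x Σ_t min(x,t) · P(X=x)P(T=t)
 = 1·0.1088 + 1·0.1088 + 1·0.1224 + 1·0.1312 + 3·0.1312 + 3·0.1476 + 1·0.08 + 3·0.08 + 5·0.09
 = 0.1088 + 0.1088 + 0.1224 + 0.1312 + 0.3936 + 0.4428 + 0.08 + 0.24 + 0.45
 = 2.0776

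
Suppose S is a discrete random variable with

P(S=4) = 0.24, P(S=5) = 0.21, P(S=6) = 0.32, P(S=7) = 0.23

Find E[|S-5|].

E[|S-5|] = Σ |s-5|·P(S=s)
 = 1·0.24 + 0·0.21 + 1·0.32 + 2·0.23
 = 0.24 + 0 + 0.32 + 0.46
 = 1.02

1.02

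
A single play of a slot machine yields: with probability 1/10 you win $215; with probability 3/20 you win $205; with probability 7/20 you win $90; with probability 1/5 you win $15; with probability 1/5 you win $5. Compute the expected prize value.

87.75

E[payout] = 215·1/10 + 205·3/20 + 90·7/20 + 15·1/5 + 5·1/5
 = 43/2 + 123/4 + 63/2 + 3 + 1
 = 351/4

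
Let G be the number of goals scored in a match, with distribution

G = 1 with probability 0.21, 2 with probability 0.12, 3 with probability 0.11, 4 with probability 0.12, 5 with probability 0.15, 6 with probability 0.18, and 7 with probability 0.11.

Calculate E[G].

3.86

E[G] = Σ g·P(G=g)
 = 1·0.21 + 2·0.12 + 3·0.11 + 4·0.12 + 5·0.15 + 6·0.18 + 7·0.11
 = 0.21 + 0.24 + 0.33 + 0.48 + 0.75 + 1.08 + 0.77
 = 3.86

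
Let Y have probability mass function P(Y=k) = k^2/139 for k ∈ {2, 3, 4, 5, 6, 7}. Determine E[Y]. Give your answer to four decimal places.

5.6331

E[Y] = Σ y·P(Y=y)
 = 2·4/139 + 3·9/139 + 4·16/139 + 5·25/139 + 6·36/139 + 7·49/139
 = 8/139 + 27/139 + 64/139 + 125/139 + 216/139 + 343/139
 = 783/139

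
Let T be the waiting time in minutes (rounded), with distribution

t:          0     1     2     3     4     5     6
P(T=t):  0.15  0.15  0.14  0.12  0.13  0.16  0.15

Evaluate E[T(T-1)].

10.26

E[T(T-1)] = Σ t(t-1)·P(T=t)
 = 0·0.15 + 0·0.15 + 2·0.14 + 6·0.12 + 12·0.13 + 20·0.16 + 30·0.15
 = 0 + 0 + 0.28 + 0.72 + 1.56 + 3.2 + 4.5
 = 10.26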